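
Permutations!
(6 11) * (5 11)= (5 11 6)= [0, 1, 2, 3, 4, 11, 5, 7, 8, 9, 10, 6]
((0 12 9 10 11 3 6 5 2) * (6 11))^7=(12)(3 11)=[0, 1, 2, 11, 4, 5, 6, 7, 8, 9, 10, 3, 12]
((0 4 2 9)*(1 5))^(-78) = (0 2)(4 9) = [2, 1, 0, 3, 9, 5, 6, 7, 8, 4]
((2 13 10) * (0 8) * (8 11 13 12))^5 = [12, 1, 13, 3, 4, 5, 6, 7, 2, 9, 11, 8, 10, 0] = (0 12 10 11 8 2 13)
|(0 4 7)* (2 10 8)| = 3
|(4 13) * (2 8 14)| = |(2 8 14)(4 13)| = 6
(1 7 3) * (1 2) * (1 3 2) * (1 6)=[0, 7, 3, 6, 4, 5, 1, 2]=(1 7 2 3 6)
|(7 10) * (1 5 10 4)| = |(1 5 10 7 4)| = 5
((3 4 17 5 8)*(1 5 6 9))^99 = [0, 3, 2, 6, 9, 4, 5, 7, 17, 8, 10, 11, 12, 13, 14, 15, 16, 1] = (1 3 6 5 4 9 8 17)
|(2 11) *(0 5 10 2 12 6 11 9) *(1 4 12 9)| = 10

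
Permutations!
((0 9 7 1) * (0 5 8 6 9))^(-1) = (1 7 9 6 8 5) = [0, 7, 2, 3, 4, 1, 8, 9, 5, 6]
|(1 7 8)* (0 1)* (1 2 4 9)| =|(0 2 4 9 1 7 8)| =7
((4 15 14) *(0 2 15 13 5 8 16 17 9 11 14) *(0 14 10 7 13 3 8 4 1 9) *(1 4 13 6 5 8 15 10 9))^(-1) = [17, 1, 0, 4, 14, 6, 7, 10, 13, 11, 2, 9, 12, 5, 15, 3, 8, 16] = (0 17 16 8 13 5 6 7 10 2)(3 4 14 15)(9 11)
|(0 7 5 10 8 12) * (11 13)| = 6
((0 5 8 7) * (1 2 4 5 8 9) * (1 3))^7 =(0 8 7)(1 2 4 5 9 3) =[8, 2, 4, 1, 5, 9, 6, 0, 7, 3]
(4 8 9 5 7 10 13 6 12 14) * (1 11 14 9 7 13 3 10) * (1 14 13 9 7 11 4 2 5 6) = (1 4 8 11 13)(2 5 9 6 12 7 14)(3 10) = [0, 4, 5, 10, 8, 9, 12, 14, 11, 6, 3, 13, 7, 1, 2]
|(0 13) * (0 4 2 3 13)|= |(2 3 13 4)|= 4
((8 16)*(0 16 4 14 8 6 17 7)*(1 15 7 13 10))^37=[16, 15, 2, 3, 14, 5, 17, 0, 4, 9, 1, 11, 12, 10, 8, 7, 6, 13]=(0 16 6 17 13 10 1 15 7)(4 14 8)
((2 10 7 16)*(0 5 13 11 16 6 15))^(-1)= (0 15 6 7 10 2 16 11 13 5)= [15, 1, 16, 3, 4, 0, 7, 10, 8, 9, 2, 13, 12, 5, 14, 6, 11]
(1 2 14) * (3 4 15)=(1 2 14)(3 4 15)=[0, 2, 14, 4, 15, 5, 6, 7, 8, 9, 10, 11, 12, 13, 1, 3]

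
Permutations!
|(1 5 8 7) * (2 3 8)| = 6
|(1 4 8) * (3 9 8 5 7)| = 7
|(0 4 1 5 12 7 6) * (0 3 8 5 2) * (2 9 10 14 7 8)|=30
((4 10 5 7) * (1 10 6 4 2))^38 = (1 7 10 2 5) = [0, 7, 5, 3, 4, 1, 6, 10, 8, 9, 2]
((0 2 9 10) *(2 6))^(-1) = [10, 1, 6, 3, 4, 5, 0, 7, 8, 2, 9] = (0 10 9 2 6)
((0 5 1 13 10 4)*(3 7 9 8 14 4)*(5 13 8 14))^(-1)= (0 4 14 9 7 3 10 13)(1 5 8)= [4, 5, 2, 10, 14, 8, 6, 3, 1, 7, 13, 11, 12, 0, 9]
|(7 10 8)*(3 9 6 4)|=|(3 9 6 4)(7 10 8)|=12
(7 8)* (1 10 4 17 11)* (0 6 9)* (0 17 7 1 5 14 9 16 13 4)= (0 6 16 13 4 7 8 1 10)(5 14 9 17 11)= [6, 10, 2, 3, 7, 14, 16, 8, 1, 17, 0, 5, 12, 4, 9, 15, 13, 11]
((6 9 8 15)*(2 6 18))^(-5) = (2 6 9 8 15 18) = [0, 1, 6, 3, 4, 5, 9, 7, 15, 8, 10, 11, 12, 13, 14, 18, 16, 17, 2]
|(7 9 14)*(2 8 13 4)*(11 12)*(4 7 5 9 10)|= |(2 8 13 7 10 4)(5 9 14)(11 12)|= 6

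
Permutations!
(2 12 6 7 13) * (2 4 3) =(2 12 6 7 13 4 3) =[0, 1, 12, 2, 3, 5, 7, 13, 8, 9, 10, 11, 6, 4]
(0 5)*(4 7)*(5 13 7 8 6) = (0 13 7 4 8 6 5) = [13, 1, 2, 3, 8, 0, 5, 4, 6, 9, 10, 11, 12, 7]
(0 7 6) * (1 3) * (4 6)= (0 7 4 6)(1 3)= [7, 3, 2, 1, 6, 5, 0, 4]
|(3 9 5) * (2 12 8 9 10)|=|(2 12 8 9 5 3 10)|=7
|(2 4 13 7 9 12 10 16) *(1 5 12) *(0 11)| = |(0 11)(1 5 12 10 16 2 4 13 7 9)| = 10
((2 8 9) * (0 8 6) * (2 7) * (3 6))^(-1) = (0 6 3 2 7 9 8) = [6, 1, 7, 2, 4, 5, 3, 9, 0, 8]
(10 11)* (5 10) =(5 10 11) =[0, 1, 2, 3, 4, 10, 6, 7, 8, 9, 11, 5]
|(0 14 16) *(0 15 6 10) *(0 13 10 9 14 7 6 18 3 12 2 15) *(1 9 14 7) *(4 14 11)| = |(0 1 9 7 6 11 4 14 16)(2 15 18 3 12)(10 13)| = 90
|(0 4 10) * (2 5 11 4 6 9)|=|(0 6 9 2 5 11 4 10)|=8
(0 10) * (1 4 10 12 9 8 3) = [12, 4, 2, 1, 10, 5, 6, 7, 3, 8, 0, 11, 9] = (0 12 9 8 3 1 4 10)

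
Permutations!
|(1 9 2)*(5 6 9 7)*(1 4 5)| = |(1 7)(2 4 5 6 9)| = 10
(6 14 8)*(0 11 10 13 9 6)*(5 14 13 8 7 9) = (0 11 10 8)(5 14 7 9 6 13) = [11, 1, 2, 3, 4, 14, 13, 9, 0, 6, 8, 10, 12, 5, 7]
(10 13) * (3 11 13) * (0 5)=(0 5)(3 11 13 10)=[5, 1, 2, 11, 4, 0, 6, 7, 8, 9, 3, 13, 12, 10]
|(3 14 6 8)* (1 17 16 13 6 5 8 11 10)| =28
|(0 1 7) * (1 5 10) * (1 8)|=|(0 5 10 8 1 7)|=6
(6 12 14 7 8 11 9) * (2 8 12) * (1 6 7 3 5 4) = (1 6 2 8 11 9 7 12 14 3 5 4) = [0, 6, 8, 5, 1, 4, 2, 12, 11, 7, 10, 9, 14, 13, 3]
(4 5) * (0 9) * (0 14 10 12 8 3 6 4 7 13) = [9, 1, 2, 6, 5, 7, 4, 13, 3, 14, 12, 11, 8, 0, 10] = (0 9 14 10 12 8 3 6 4 5 7 13)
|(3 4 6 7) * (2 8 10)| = 12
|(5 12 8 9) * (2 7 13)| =|(2 7 13)(5 12 8 9)| =12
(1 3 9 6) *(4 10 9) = (1 3 4 10 9 6) = [0, 3, 2, 4, 10, 5, 1, 7, 8, 6, 9]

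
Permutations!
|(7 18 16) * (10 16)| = 4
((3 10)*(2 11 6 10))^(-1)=(2 3 10 6 11)=[0, 1, 3, 10, 4, 5, 11, 7, 8, 9, 6, 2]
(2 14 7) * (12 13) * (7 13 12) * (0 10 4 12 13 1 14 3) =[10, 14, 3, 0, 12, 5, 6, 2, 8, 9, 4, 11, 13, 7, 1] =(0 10 4 12 13 7 2 3)(1 14)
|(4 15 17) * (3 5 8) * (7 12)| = 6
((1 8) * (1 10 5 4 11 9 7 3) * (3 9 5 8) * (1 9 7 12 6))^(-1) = (1 6 12 9 3)(4 5 11)(8 10) = [0, 6, 2, 1, 5, 11, 12, 7, 10, 3, 8, 4, 9]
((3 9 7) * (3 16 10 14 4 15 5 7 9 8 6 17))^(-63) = (3 8 6 17) = [0, 1, 2, 8, 4, 5, 17, 7, 6, 9, 10, 11, 12, 13, 14, 15, 16, 3]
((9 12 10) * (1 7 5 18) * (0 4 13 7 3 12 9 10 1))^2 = (0 13 5)(1 12 3)(4 7 18) = [13, 12, 2, 1, 7, 0, 6, 18, 8, 9, 10, 11, 3, 5, 14, 15, 16, 17, 4]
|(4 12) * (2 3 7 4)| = |(2 3 7 4 12)| = 5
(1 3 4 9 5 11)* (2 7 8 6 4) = (1 3 2 7 8 6 4 9 5 11) = [0, 3, 7, 2, 9, 11, 4, 8, 6, 5, 10, 1]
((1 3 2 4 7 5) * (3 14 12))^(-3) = (1 4 12 5 2 14 7 3) = [0, 4, 14, 1, 12, 2, 6, 3, 8, 9, 10, 11, 5, 13, 7]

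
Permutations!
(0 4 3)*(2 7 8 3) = (0 4 2 7 8 3) = [4, 1, 7, 0, 2, 5, 6, 8, 3]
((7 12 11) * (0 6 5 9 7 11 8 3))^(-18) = [8, 1, 2, 12, 4, 0, 3, 5, 7, 6, 10, 11, 9] = (0 8 7 5)(3 12 9 6)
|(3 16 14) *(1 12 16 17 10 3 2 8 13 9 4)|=|(1 12 16 14 2 8 13 9 4)(3 17 10)|=9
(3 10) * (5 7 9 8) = (3 10)(5 7 9 8) = [0, 1, 2, 10, 4, 7, 6, 9, 5, 8, 3]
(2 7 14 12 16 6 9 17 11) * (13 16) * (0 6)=(0 6 9 17 11 2 7 14 12 13 16)=[6, 1, 7, 3, 4, 5, 9, 14, 8, 17, 10, 2, 13, 16, 12, 15, 0, 11]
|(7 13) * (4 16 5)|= |(4 16 5)(7 13)|= 6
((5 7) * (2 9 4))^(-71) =[0, 1, 9, 3, 2, 7, 6, 5, 8, 4] =(2 9 4)(5 7)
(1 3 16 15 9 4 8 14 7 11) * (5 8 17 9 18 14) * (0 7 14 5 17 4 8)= (0 7 11 1 3 16 15 18 5)(8 17 9)= [7, 3, 2, 16, 4, 0, 6, 11, 17, 8, 10, 1, 12, 13, 14, 18, 15, 9, 5]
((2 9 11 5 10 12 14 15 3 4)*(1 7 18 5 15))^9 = [0, 18, 15, 9, 11, 12, 6, 5, 8, 3, 14, 4, 1, 13, 7, 2, 16, 17, 10] = (1 18 10 14 7 5 12)(2 15)(3 9)(4 11)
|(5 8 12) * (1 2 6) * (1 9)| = |(1 2 6 9)(5 8 12)| = 12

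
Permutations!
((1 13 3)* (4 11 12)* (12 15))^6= (4 15)(11 12)= [0, 1, 2, 3, 15, 5, 6, 7, 8, 9, 10, 12, 11, 13, 14, 4]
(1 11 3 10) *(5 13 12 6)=[0, 11, 2, 10, 4, 13, 5, 7, 8, 9, 1, 3, 6, 12]=(1 11 3 10)(5 13 12 6)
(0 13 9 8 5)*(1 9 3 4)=(0 13 3 4 1 9 8 5)=[13, 9, 2, 4, 1, 0, 6, 7, 5, 8, 10, 11, 12, 3]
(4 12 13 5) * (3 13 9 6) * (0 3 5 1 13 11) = [3, 13, 2, 11, 12, 4, 5, 7, 8, 6, 10, 0, 9, 1] = (0 3 11)(1 13)(4 12 9 6 5)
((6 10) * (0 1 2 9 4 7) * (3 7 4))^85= [1, 2, 9, 7, 4, 5, 10, 0, 8, 3, 6]= (0 1 2 9 3 7)(6 10)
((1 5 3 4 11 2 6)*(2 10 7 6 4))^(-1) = (1 6 7 10 11 4 2 3 5) = [0, 6, 3, 5, 2, 1, 7, 10, 8, 9, 11, 4]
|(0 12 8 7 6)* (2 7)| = |(0 12 8 2 7 6)| = 6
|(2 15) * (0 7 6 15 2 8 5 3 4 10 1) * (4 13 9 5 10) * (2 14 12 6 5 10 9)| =14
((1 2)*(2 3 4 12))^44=[0, 2, 12, 1, 3, 5, 6, 7, 8, 9, 10, 11, 4]=(1 2 12 4 3)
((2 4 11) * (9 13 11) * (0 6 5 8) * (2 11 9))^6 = (13)(0 5)(6 8) = [5, 1, 2, 3, 4, 0, 8, 7, 6, 9, 10, 11, 12, 13]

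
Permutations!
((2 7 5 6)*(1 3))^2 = (2 5)(6 7) = [0, 1, 5, 3, 4, 2, 7, 6]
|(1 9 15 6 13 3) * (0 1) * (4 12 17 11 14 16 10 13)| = 14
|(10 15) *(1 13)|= |(1 13)(10 15)|= 2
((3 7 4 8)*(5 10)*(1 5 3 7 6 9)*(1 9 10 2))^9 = [0, 1, 2, 3, 4, 5, 6, 7, 8, 9, 10] = (10)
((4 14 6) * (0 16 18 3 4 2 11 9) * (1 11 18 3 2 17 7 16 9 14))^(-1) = (0 9)(1 4 3 16 7 17 6 14 11)(2 18) = [9, 4, 18, 16, 3, 5, 14, 17, 8, 0, 10, 1, 12, 13, 11, 15, 7, 6, 2]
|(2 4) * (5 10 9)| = 6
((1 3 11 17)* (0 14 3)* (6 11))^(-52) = [11, 6, 2, 1, 4, 5, 0, 7, 8, 9, 10, 14, 12, 13, 17, 15, 16, 3] = (0 11 14 17 3 1 6)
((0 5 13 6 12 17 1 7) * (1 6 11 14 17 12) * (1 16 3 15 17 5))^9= [0, 1, 2, 16, 4, 13, 17, 7, 8, 9, 10, 14, 12, 11, 5, 3, 6, 15]= (3 16 6 17 15)(5 13 11 14)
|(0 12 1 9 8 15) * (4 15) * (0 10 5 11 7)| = |(0 12 1 9 8 4 15 10 5 11 7)| = 11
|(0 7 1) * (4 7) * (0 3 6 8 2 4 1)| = |(0 1 3 6 8 2 4 7)| = 8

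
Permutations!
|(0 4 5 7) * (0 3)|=|(0 4 5 7 3)|=5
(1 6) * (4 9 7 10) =[0, 6, 2, 3, 9, 5, 1, 10, 8, 7, 4] =(1 6)(4 9 7 10)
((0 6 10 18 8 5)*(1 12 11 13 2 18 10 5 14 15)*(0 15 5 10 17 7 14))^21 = (0 5 2 17 12)(1 8 14 13 10)(6 15 18 7 11) = [5, 8, 17, 3, 4, 2, 15, 11, 14, 9, 1, 6, 0, 10, 13, 18, 16, 12, 7]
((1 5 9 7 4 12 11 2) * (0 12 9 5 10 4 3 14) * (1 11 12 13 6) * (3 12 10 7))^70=(0 7 9 13 12 3 6 10 14 1 4)=[7, 4, 2, 6, 0, 5, 10, 9, 8, 13, 14, 11, 3, 12, 1]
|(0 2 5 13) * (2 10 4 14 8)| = |(0 10 4 14 8 2 5 13)| = 8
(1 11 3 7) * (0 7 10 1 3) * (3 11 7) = (0 3 10 1 7 11) = [3, 7, 2, 10, 4, 5, 6, 11, 8, 9, 1, 0]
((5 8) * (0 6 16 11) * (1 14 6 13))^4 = (0 6 13 16 1 11 14) = [6, 11, 2, 3, 4, 5, 13, 7, 8, 9, 10, 14, 12, 16, 0, 15, 1]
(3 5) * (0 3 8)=(0 3 5 8)=[3, 1, 2, 5, 4, 8, 6, 7, 0]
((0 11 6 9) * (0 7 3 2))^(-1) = (0 2 3 7 9 6 11) = [2, 1, 3, 7, 4, 5, 11, 9, 8, 6, 10, 0]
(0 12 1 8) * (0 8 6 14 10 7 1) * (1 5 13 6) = (0 12)(5 13 6 14 10 7) = [12, 1, 2, 3, 4, 13, 14, 5, 8, 9, 7, 11, 0, 6, 10]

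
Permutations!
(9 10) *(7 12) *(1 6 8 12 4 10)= (1 6 8 12 7 4 10 9)= [0, 6, 2, 3, 10, 5, 8, 4, 12, 1, 9, 11, 7]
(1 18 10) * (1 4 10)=(1 18)(4 10)=[0, 18, 2, 3, 10, 5, 6, 7, 8, 9, 4, 11, 12, 13, 14, 15, 16, 17, 1]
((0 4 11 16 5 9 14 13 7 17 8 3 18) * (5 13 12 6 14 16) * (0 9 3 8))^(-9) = (0 11 3 9 13 17 4 5 18 16 7) = [11, 1, 2, 9, 5, 18, 6, 0, 8, 13, 10, 3, 12, 17, 14, 15, 7, 4, 16]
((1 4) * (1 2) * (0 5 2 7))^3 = (0 1)(2 7)(4 5) = [1, 0, 7, 3, 5, 4, 6, 2]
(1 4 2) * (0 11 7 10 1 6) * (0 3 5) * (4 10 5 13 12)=(0 11 7 5)(1 10)(2 6 3 13 12 4)=[11, 10, 6, 13, 2, 0, 3, 5, 8, 9, 1, 7, 4, 12]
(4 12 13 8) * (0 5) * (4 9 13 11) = [5, 1, 2, 3, 12, 0, 6, 7, 9, 13, 10, 4, 11, 8] = (0 5)(4 12 11)(8 9 13)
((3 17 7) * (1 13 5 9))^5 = (1 13 5 9)(3 7 17) = [0, 13, 2, 7, 4, 9, 6, 17, 8, 1, 10, 11, 12, 5, 14, 15, 16, 3]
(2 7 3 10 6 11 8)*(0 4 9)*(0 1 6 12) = (0 4 9 1 6 11 8 2 7 3 10 12) = [4, 6, 7, 10, 9, 5, 11, 3, 2, 1, 12, 8, 0]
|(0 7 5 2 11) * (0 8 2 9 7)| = 3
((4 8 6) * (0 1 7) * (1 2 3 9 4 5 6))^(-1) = (0 7 1 8 4 9 3 2)(5 6) = [7, 8, 0, 2, 9, 6, 5, 1, 4, 3]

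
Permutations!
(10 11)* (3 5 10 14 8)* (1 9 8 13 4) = (1 9 8 3 5 10 11 14 13 4) = [0, 9, 2, 5, 1, 10, 6, 7, 3, 8, 11, 14, 12, 4, 13]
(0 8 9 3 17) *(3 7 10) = (0 8 9 7 10 3 17) = [8, 1, 2, 17, 4, 5, 6, 10, 9, 7, 3, 11, 12, 13, 14, 15, 16, 0]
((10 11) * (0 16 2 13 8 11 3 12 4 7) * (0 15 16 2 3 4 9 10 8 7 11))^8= (0 9 7 11 3 2 10 15 8 12 13 4 16)= [9, 1, 10, 2, 16, 5, 6, 11, 12, 7, 15, 3, 13, 4, 14, 8, 0]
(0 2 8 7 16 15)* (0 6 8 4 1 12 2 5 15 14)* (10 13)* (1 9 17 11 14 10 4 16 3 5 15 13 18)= [15, 12, 16, 5, 9, 13, 8, 3, 7, 17, 18, 14, 2, 4, 0, 6, 10, 11, 1]= (0 15 6 8 7 3 5 13 4 9 17 11 14)(1 12 2 16 10 18)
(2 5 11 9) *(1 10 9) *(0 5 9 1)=(0 5 11)(1 10)(2 9)=[5, 10, 9, 3, 4, 11, 6, 7, 8, 2, 1, 0]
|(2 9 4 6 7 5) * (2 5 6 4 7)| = |(2 9 7 6)| = 4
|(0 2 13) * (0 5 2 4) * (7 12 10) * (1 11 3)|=|(0 4)(1 11 3)(2 13 5)(7 12 10)|=6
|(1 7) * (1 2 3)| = |(1 7 2 3)| = 4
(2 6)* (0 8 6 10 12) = [8, 1, 10, 3, 4, 5, 2, 7, 6, 9, 12, 11, 0] = (0 8 6 2 10 12)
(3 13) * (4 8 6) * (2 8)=(2 8 6 4)(3 13)=[0, 1, 8, 13, 2, 5, 4, 7, 6, 9, 10, 11, 12, 3]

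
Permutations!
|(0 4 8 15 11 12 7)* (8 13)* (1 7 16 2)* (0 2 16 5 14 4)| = |(16)(1 7 2)(4 13 8 15 11 12 5 14)| = 24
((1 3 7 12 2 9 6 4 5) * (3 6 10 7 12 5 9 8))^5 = (1 7 9 6 5 10 4)(2 8 3 12) = [0, 7, 8, 12, 1, 10, 5, 9, 3, 6, 4, 11, 2]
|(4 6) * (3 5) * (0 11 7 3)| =10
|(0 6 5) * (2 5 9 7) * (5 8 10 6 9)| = |(0 9 7 2 8 10 6 5)| = 8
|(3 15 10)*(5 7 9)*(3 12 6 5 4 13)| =|(3 15 10 12 6 5 7 9 4 13)| =10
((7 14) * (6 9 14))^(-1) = (6 7 14 9) = [0, 1, 2, 3, 4, 5, 7, 14, 8, 6, 10, 11, 12, 13, 9]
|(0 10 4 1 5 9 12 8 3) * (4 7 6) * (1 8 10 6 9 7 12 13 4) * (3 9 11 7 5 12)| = |(0 6 1 12 10 3)(4 8 9 13)(7 11)| = 12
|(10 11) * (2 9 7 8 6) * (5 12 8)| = |(2 9 7 5 12 8 6)(10 11)| = 14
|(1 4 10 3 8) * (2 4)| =6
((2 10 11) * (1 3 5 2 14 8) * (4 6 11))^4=(1 10 14 5 6)(2 11 3 4 8)=[0, 10, 11, 4, 8, 6, 1, 7, 2, 9, 14, 3, 12, 13, 5]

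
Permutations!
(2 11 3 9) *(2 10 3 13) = (2 11 13)(3 9 10) = [0, 1, 11, 9, 4, 5, 6, 7, 8, 10, 3, 13, 12, 2]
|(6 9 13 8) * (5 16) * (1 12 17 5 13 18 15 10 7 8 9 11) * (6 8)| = 13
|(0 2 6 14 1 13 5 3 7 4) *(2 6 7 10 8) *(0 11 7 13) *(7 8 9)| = 20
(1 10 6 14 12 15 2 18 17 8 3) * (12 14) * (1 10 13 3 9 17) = [0, 13, 18, 10, 4, 5, 12, 7, 9, 17, 6, 11, 15, 3, 14, 2, 16, 8, 1] = (1 13 3 10 6 12 15 2 18)(8 9 17)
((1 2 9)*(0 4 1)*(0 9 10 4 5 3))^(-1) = [3, 4, 1, 5, 10, 0, 6, 7, 8, 9, 2] = (0 3 5)(1 4 10 2)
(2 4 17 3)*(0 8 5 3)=[8, 1, 4, 2, 17, 3, 6, 7, 5, 9, 10, 11, 12, 13, 14, 15, 16, 0]=(0 8 5 3 2 4 17)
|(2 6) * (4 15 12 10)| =|(2 6)(4 15 12 10)| =4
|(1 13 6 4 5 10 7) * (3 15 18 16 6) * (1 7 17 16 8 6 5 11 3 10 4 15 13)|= |(3 13 10 17 16 5 4 11)(6 15 18 8)|= 8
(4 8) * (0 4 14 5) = (0 4 8 14 5) = [4, 1, 2, 3, 8, 0, 6, 7, 14, 9, 10, 11, 12, 13, 5]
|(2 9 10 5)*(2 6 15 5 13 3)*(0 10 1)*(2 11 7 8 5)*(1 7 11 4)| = 42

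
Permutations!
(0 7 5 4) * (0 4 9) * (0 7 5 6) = (0 5 9 7 6) = [5, 1, 2, 3, 4, 9, 0, 6, 8, 7]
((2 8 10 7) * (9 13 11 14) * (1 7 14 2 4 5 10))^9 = (1 2 13 14 5 7 8 11 9 10 4) = [0, 2, 13, 3, 1, 7, 6, 8, 11, 10, 4, 9, 12, 14, 5]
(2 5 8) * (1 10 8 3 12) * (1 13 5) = (1 10 8 2)(3 12 13 5) = [0, 10, 1, 12, 4, 3, 6, 7, 2, 9, 8, 11, 13, 5]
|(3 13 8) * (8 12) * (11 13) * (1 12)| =|(1 12 8 3 11 13)| =6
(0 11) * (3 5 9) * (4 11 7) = [7, 1, 2, 5, 11, 9, 6, 4, 8, 3, 10, 0] = (0 7 4 11)(3 5 9)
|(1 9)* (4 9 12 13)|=|(1 12 13 4 9)|=5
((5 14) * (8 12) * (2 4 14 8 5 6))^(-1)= (2 6 14 4)(5 12 8)= [0, 1, 6, 3, 2, 12, 14, 7, 5, 9, 10, 11, 8, 13, 4]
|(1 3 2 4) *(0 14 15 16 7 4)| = 9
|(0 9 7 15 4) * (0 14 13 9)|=|(4 14 13 9 7 15)|=6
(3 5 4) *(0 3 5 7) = (0 3 7)(4 5) = [3, 1, 2, 7, 5, 4, 6, 0]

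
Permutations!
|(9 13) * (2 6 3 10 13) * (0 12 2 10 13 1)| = 9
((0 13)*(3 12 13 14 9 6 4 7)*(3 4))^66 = (0 6 13 9 12 14 3) = [6, 1, 2, 0, 4, 5, 13, 7, 8, 12, 10, 11, 14, 9, 3]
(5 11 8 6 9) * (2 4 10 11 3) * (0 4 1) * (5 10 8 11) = (11)(0 4 8 6 9 10 5 3 2 1) = [4, 0, 1, 2, 8, 3, 9, 7, 6, 10, 5, 11]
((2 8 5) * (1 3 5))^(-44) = (1 3 5 2 8) = [0, 3, 8, 5, 4, 2, 6, 7, 1]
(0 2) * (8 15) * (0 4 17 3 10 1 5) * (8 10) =[2, 5, 4, 8, 17, 0, 6, 7, 15, 9, 1, 11, 12, 13, 14, 10, 16, 3] =(0 2 4 17 3 8 15 10 1 5)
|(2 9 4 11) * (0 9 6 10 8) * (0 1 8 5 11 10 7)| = 18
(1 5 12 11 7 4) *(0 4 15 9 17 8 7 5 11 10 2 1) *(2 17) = (0 4)(1 11 5 12 10 17 8 7 15 9 2) = [4, 11, 1, 3, 0, 12, 6, 15, 7, 2, 17, 5, 10, 13, 14, 9, 16, 8]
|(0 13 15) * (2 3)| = 6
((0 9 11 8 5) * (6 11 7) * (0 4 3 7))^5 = (0 9)(3 5 11 7 4 8 6) = [9, 1, 2, 5, 8, 11, 3, 4, 6, 0, 10, 7]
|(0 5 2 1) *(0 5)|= |(1 5 2)|= 3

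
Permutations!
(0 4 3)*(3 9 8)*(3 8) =(0 4 9 3) =[4, 1, 2, 0, 9, 5, 6, 7, 8, 3]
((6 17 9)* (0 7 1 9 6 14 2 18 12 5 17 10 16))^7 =(0 12 7 5 1 17 9 6 14 10 2 16 18) =[12, 17, 16, 3, 4, 1, 14, 5, 8, 6, 2, 11, 7, 13, 10, 15, 18, 9, 0]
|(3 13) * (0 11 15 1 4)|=10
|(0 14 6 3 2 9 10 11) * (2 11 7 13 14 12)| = 11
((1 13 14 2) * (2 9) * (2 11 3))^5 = (1 3 9 13 2 11 14) = [0, 3, 11, 9, 4, 5, 6, 7, 8, 13, 10, 14, 12, 2, 1]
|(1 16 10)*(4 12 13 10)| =|(1 16 4 12 13 10)| =6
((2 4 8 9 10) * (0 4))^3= (0 9)(2 8)(4 10)= [9, 1, 8, 3, 10, 5, 6, 7, 2, 0, 4]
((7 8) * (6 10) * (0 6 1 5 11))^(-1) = (0 11 5 1 10 6)(7 8) = [11, 10, 2, 3, 4, 1, 0, 8, 7, 9, 6, 5]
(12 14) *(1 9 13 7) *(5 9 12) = [0, 12, 2, 3, 4, 9, 6, 1, 8, 13, 10, 11, 14, 7, 5] = (1 12 14 5 9 13 7)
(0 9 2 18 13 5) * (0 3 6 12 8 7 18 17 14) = (0 9 2 17 14)(3 6 12 8 7 18 13 5) = [9, 1, 17, 6, 4, 3, 12, 18, 7, 2, 10, 11, 8, 5, 0, 15, 16, 14, 13]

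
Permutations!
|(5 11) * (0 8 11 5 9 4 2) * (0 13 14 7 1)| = 10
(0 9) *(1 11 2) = [9, 11, 1, 3, 4, 5, 6, 7, 8, 0, 10, 2] = (0 9)(1 11 2)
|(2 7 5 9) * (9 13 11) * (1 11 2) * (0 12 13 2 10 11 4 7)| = 11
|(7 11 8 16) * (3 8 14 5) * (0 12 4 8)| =10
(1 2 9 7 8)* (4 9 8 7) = (1 2 8)(4 9) = [0, 2, 8, 3, 9, 5, 6, 7, 1, 4]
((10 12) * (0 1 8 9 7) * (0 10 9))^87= (7 9 12 10)= [0, 1, 2, 3, 4, 5, 6, 9, 8, 12, 7, 11, 10]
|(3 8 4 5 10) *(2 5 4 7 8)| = 4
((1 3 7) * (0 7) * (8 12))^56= [0, 1, 2, 3, 4, 5, 6, 7, 8, 9, 10, 11, 12]= (12)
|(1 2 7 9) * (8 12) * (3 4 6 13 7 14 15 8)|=12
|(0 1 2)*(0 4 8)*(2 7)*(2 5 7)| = 10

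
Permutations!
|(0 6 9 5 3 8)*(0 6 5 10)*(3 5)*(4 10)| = |(0 3 8 6 9 4 10)| = 7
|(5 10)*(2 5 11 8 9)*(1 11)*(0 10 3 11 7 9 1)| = 8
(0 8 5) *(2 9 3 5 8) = (0 2 9 3 5) = [2, 1, 9, 5, 4, 0, 6, 7, 8, 3]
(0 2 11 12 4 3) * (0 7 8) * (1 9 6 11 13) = [2, 9, 13, 7, 3, 5, 11, 8, 0, 6, 10, 12, 4, 1] = (0 2 13 1 9 6 11 12 4 3 7 8)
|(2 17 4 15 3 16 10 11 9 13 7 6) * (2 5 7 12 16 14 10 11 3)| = 60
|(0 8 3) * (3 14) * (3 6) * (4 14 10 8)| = 10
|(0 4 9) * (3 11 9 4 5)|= 5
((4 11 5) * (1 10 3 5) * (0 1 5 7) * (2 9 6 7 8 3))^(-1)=[7, 0, 10, 8, 5, 11, 9, 6, 3, 2, 1, 4]=(0 7 6 9 2 10 1)(3 8)(4 5 11)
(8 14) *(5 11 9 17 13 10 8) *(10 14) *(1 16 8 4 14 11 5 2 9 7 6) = (1 16 8 10 4 14 2 9 17 13 11 7 6) = [0, 16, 9, 3, 14, 5, 1, 6, 10, 17, 4, 7, 12, 11, 2, 15, 8, 13]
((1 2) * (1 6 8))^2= [0, 6, 8, 3, 4, 5, 1, 7, 2]= (1 6)(2 8)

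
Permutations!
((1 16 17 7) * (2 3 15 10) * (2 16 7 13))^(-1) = [0, 7, 13, 2, 4, 5, 6, 1, 8, 9, 15, 11, 12, 17, 14, 3, 10, 16] = (1 7)(2 13 17 16 10 15 3)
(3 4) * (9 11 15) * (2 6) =(2 6)(3 4)(9 11 15) =[0, 1, 6, 4, 3, 5, 2, 7, 8, 11, 10, 15, 12, 13, 14, 9]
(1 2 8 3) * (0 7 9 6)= (0 7 9 6)(1 2 8 3)= [7, 2, 8, 1, 4, 5, 0, 9, 3, 6]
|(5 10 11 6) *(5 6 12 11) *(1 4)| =2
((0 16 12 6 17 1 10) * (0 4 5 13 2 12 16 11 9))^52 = (0 11 9)(1 6 2 5 10 17 12 13 4) = [11, 6, 5, 3, 1, 10, 2, 7, 8, 0, 17, 9, 13, 4, 14, 15, 16, 12]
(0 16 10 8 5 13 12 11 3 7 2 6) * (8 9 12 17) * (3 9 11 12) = (0 16 10 11 9 3 7 2 6)(5 13 17 8) = [16, 1, 6, 7, 4, 13, 0, 2, 5, 3, 11, 9, 12, 17, 14, 15, 10, 8]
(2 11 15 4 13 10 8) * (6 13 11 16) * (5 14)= (2 16 6 13 10 8)(4 11 15)(5 14)= [0, 1, 16, 3, 11, 14, 13, 7, 2, 9, 8, 15, 12, 10, 5, 4, 6]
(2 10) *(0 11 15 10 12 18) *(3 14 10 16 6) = [11, 1, 12, 14, 4, 5, 3, 7, 8, 9, 2, 15, 18, 13, 10, 16, 6, 17, 0] = (0 11 15 16 6 3 14 10 2 12 18)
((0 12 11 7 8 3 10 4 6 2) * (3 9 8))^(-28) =[2, 1, 6, 7, 10, 5, 4, 11, 8, 9, 3, 12, 0] =(0 2 6 4 10 3 7 11 12)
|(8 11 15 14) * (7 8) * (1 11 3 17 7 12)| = |(1 11 15 14 12)(3 17 7 8)| = 20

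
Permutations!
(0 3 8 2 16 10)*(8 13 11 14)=(0 3 13 11 14 8 2 16 10)=[3, 1, 16, 13, 4, 5, 6, 7, 2, 9, 0, 14, 12, 11, 8, 15, 10]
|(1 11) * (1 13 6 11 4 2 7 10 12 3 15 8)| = |(1 4 2 7 10 12 3 15 8)(6 11 13)| = 9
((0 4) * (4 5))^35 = (0 4 5) = [4, 1, 2, 3, 5, 0]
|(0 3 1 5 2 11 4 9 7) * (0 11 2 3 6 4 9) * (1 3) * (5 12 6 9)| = 9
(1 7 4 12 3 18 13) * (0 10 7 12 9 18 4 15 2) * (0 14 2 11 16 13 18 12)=(18)(0 10 7 15 11 16 13 1)(2 14)(3 4 9 12)=[10, 0, 14, 4, 9, 5, 6, 15, 8, 12, 7, 16, 3, 1, 2, 11, 13, 17, 18]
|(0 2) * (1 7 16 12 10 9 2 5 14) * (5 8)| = |(0 8 5 14 1 7 16 12 10 9 2)| = 11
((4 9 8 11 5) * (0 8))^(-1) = (0 9 4 5 11 8) = [9, 1, 2, 3, 5, 11, 6, 7, 0, 4, 10, 8]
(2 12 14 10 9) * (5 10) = [0, 1, 12, 3, 4, 10, 6, 7, 8, 2, 9, 11, 14, 13, 5] = (2 12 14 5 10 9)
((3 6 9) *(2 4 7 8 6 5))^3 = (2 8 3 4 6 5 7 9) = [0, 1, 8, 4, 6, 7, 5, 9, 3, 2]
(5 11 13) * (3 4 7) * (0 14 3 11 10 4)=(0 14 3)(4 7 11 13 5 10)=[14, 1, 2, 0, 7, 10, 6, 11, 8, 9, 4, 13, 12, 5, 3]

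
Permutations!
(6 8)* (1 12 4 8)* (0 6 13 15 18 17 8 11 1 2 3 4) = (0 6 2 3 4 11 1 12)(8 13 15 18 17) = [6, 12, 3, 4, 11, 5, 2, 7, 13, 9, 10, 1, 0, 15, 14, 18, 16, 8, 17]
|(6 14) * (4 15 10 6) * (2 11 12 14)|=|(2 11 12 14 4 15 10 6)|=8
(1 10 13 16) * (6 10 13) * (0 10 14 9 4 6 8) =[10, 13, 2, 3, 6, 5, 14, 7, 0, 4, 8, 11, 12, 16, 9, 15, 1] =(0 10 8)(1 13 16)(4 6 14 9)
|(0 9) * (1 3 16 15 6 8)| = |(0 9)(1 3 16 15 6 8)| = 6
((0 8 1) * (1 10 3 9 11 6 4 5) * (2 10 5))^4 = [0, 1, 11, 4, 9, 5, 3, 7, 8, 2, 6, 10] = (2 11 10 6 3 4 9)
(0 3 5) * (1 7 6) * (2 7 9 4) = (0 3 5)(1 9 4 2 7 6) = [3, 9, 7, 5, 2, 0, 1, 6, 8, 4]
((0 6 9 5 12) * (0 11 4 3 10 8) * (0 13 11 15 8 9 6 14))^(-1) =(0 14)(3 4 11 13 8 15 12 5 9 10) =[14, 1, 2, 4, 11, 9, 6, 7, 15, 10, 3, 13, 5, 8, 0, 12]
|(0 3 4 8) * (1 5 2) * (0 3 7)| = 6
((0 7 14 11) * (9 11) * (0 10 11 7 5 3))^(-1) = (0 3 5)(7 9 14)(10 11) = [3, 1, 2, 5, 4, 0, 6, 9, 8, 14, 11, 10, 12, 13, 7]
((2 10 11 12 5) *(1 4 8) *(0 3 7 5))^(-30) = (0 7 2 11)(3 5 10 12) = [7, 1, 11, 5, 4, 10, 6, 2, 8, 9, 12, 0, 3]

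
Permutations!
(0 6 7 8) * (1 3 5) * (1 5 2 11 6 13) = (0 13 1 3 2 11 6 7 8) = [13, 3, 11, 2, 4, 5, 7, 8, 0, 9, 10, 6, 12, 1]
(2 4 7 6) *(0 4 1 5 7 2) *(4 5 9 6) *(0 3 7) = (0 5)(1 9 6 3 7 4 2) = [5, 9, 1, 7, 2, 0, 3, 4, 8, 6]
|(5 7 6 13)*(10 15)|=4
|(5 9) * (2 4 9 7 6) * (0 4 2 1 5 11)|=4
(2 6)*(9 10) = (2 6)(9 10) = [0, 1, 6, 3, 4, 5, 2, 7, 8, 10, 9]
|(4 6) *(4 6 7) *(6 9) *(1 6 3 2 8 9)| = |(1 6)(2 8 9 3)(4 7)| = 4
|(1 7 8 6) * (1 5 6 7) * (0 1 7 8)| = 6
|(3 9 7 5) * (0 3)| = 5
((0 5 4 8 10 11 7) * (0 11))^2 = (11)(0 4 10 5 8) = [4, 1, 2, 3, 10, 8, 6, 7, 0, 9, 5, 11]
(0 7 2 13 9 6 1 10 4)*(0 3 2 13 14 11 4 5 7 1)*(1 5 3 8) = (0 5 7 13 9 6)(1 10 3 2 14 11 4 8) = [5, 10, 14, 2, 8, 7, 0, 13, 1, 6, 3, 4, 12, 9, 11]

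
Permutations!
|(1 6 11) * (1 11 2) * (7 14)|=6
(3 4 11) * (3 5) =(3 4 11 5) =[0, 1, 2, 4, 11, 3, 6, 7, 8, 9, 10, 5]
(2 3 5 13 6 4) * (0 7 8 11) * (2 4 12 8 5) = (0 7 5 13 6 12 8 11)(2 3) = [7, 1, 3, 2, 4, 13, 12, 5, 11, 9, 10, 0, 8, 6]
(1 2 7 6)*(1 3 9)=(1 2 7 6 3 9)=[0, 2, 7, 9, 4, 5, 3, 6, 8, 1]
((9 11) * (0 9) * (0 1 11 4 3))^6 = [4, 1, 2, 9, 0, 5, 6, 7, 8, 3, 10, 11] = (11)(0 4)(3 9)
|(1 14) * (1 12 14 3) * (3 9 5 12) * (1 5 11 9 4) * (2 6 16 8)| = |(1 4)(2 6 16 8)(3 5 12 14)(9 11)| = 4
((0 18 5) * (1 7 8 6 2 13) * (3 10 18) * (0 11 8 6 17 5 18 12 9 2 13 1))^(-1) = [13, 2, 9, 0, 4, 17, 7, 1, 11, 12, 3, 5, 10, 6, 14, 15, 16, 8, 18] = (18)(0 13 6 7 1 2 9 12 10 3)(5 17 8 11)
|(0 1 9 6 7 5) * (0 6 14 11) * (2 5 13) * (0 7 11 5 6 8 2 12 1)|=11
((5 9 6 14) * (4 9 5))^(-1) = [0, 1, 2, 3, 14, 5, 9, 7, 8, 4, 10, 11, 12, 13, 6] = (4 14 6 9)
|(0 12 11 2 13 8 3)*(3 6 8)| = 6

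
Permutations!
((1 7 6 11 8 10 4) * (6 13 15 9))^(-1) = (1 4 10 8 11 6 9 15 13 7) = [0, 4, 2, 3, 10, 5, 9, 1, 11, 15, 8, 6, 12, 7, 14, 13]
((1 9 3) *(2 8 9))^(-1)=(1 3 9 8 2)=[0, 3, 1, 9, 4, 5, 6, 7, 2, 8]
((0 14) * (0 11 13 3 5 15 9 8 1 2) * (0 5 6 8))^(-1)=(0 9 15 5 2 1 8 6 3 13 11 14)=[9, 8, 1, 13, 4, 2, 3, 7, 6, 15, 10, 14, 12, 11, 0, 5]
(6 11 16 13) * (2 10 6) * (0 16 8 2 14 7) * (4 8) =(0 16 13 14 7)(2 10 6 11 4 8) =[16, 1, 10, 3, 8, 5, 11, 0, 2, 9, 6, 4, 12, 14, 7, 15, 13]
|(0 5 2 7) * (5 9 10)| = |(0 9 10 5 2 7)| = 6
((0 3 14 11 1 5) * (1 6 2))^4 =(0 6)(1 14)(2 3)(5 11) =[6, 14, 3, 2, 4, 11, 0, 7, 8, 9, 10, 5, 12, 13, 1]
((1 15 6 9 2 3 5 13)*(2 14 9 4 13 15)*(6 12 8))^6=[0, 8, 6, 4, 15, 13, 5, 7, 3, 9, 10, 11, 2, 12, 14, 1]=(1 8 3 4 15)(2 6 5 13 12)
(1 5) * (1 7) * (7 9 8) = [0, 5, 2, 3, 4, 9, 6, 1, 7, 8] = (1 5 9 8 7)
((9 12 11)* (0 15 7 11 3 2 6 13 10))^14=[11, 1, 10, 13, 4, 5, 0, 12, 8, 2, 7, 3, 6, 15, 14, 9]=(0 11 3 13 15 9 2 10 7 12 6)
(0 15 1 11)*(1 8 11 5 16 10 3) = (0 15 8 11)(1 5 16 10 3) = [15, 5, 2, 1, 4, 16, 6, 7, 11, 9, 3, 0, 12, 13, 14, 8, 10]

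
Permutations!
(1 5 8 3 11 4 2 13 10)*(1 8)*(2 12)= (1 5)(2 13 10 8 3 11 4 12)= [0, 5, 13, 11, 12, 1, 6, 7, 3, 9, 8, 4, 2, 10]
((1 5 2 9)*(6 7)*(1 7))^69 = (1 9)(2 6)(5 7) = [0, 9, 6, 3, 4, 7, 2, 5, 8, 1]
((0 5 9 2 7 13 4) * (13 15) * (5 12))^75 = (0 9 15)(2 13 12)(4 5 7) = [9, 1, 13, 3, 5, 7, 6, 4, 8, 15, 10, 11, 2, 12, 14, 0]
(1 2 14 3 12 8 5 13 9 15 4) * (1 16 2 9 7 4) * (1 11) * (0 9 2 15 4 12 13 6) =[9, 2, 14, 13, 16, 6, 0, 12, 5, 4, 10, 1, 8, 7, 3, 11, 15] =(0 9 4 16 15 11 1 2 14 3 13 7 12 8 5 6)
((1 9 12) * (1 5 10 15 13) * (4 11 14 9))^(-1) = (1 13 15 10 5 12 9 14 11 4) = [0, 13, 2, 3, 1, 12, 6, 7, 8, 14, 5, 4, 9, 15, 11, 10]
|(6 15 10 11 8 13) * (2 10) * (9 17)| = 14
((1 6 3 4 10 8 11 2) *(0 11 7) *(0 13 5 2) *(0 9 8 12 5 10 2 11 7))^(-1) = (0 8 9 11 5 12 10 13 7)(1 2 4 3 6) = [8, 2, 4, 6, 3, 12, 1, 0, 9, 11, 13, 5, 10, 7]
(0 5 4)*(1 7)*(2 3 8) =(0 5 4)(1 7)(2 3 8) =[5, 7, 3, 8, 0, 4, 6, 1, 2]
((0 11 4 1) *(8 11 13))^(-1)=(0 1 4 11 8 13)=[1, 4, 2, 3, 11, 5, 6, 7, 13, 9, 10, 8, 12, 0]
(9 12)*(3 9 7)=(3 9 12 7)=[0, 1, 2, 9, 4, 5, 6, 3, 8, 12, 10, 11, 7]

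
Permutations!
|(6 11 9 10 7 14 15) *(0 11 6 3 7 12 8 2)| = |(0 11 9 10 12 8 2)(3 7 14 15)| = 28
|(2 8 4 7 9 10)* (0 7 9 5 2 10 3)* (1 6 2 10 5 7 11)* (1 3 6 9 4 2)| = |(0 11 3)(1 9 6)(2 8)(5 10)| = 6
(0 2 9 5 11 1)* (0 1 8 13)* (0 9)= [2, 1, 0, 3, 4, 11, 6, 7, 13, 5, 10, 8, 12, 9]= (0 2)(5 11 8 13 9)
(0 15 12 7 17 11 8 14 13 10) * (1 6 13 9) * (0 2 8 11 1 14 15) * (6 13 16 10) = (1 13 6 16 10 2 8 15 12 7 17)(9 14) = [0, 13, 8, 3, 4, 5, 16, 17, 15, 14, 2, 11, 7, 6, 9, 12, 10, 1]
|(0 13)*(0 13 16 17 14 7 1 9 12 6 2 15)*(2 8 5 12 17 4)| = 20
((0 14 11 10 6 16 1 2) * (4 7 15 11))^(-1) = (0 2 1 16 6 10 11 15 7 4 14) = [2, 16, 1, 3, 14, 5, 10, 4, 8, 9, 11, 15, 12, 13, 0, 7, 6]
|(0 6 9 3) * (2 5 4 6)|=|(0 2 5 4 6 9 3)|=7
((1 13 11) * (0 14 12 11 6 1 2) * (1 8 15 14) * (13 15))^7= (15)(6 8 13)= [0, 1, 2, 3, 4, 5, 8, 7, 13, 9, 10, 11, 12, 6, 14, 15]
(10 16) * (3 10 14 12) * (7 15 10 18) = (3 18 7 15 10 16 14 12) = [0, 1, 2, 18, 4, 5, 6, 15, 8, 9, 16, 11, 3, 13, 12, 10, 14, 17, 7]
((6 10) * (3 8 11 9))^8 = (11) = [0, 1, 2, 3, 4, 5, 6, 7, 8, 9, 10, 11]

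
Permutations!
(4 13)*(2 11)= (2 11)(4 13)= [0, 1, 11, 3, 13, 5, 6, 7, 8, 9, 10, 2, 12, 4]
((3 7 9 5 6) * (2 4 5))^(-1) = [0, 1, 9, 6, 2, 4, 5, 3, 8, 7] = (2 9 7 3 6 5 4)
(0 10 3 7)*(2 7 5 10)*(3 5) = (0 2 7)(5 10) = [2, 1, 7, 3, 4, 10, 6, 0, 8, 9, 5]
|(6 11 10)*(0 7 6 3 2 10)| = 12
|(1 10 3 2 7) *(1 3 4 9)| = 12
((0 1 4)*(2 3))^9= (4)(2 3)= [0, 1, 3, 2, 4]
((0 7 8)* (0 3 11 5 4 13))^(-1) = [13, 1, 2, 8, 5, 11, 6, 0, 7, 9, 10, 3, 12, 4] = (0 13 4 5 11 3 8 7)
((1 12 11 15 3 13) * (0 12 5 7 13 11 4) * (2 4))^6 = (15)(0 2)(1 7)(4 12)(5 13) = [2, 7, 0, 3, 12, 13, 6, 1, 8, 9, 10, 11, 4, 5, 14, 15]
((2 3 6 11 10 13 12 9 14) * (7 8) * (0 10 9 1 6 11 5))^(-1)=(0 5 6 1 12 13 10)(2 14 9 11 3)(7 8)=[5, 12, 14, 2, 4, 6, 1, 8, 7, 11, 0, 3, 13, 10, 9]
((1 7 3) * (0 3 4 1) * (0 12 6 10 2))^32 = (0 12 10)(1 4 7)(2 3 6) = [12, 4, 3, 6, 7, 5, 2, 1, 8, 9, 0, 11, 10]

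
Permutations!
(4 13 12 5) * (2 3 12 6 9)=[0, 1, 3, 12, 13, 4, 9, 7, 8, 2, 10, 11, 5, 6]=(2 3 12 5 4 13 6 9)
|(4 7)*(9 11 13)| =6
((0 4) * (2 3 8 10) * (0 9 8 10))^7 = (0 8 9 4)(2 3 10) = [8, 1, 3, 10, 0, 5, 6, 7, 9, 4, 2]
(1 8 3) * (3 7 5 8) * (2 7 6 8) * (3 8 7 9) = (1 8 6 7 5 2 9 3) = [0, 8, 9, 1, 4, 2, 7, 5, 6, 3]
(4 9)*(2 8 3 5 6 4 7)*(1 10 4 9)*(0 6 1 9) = (0 6)(1 10 4 9 7 2 8 3 5) = [6, 10, 8, 5, 9, 1, 0, 2, 3, 7, 4]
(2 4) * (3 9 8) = (2 4)(3 9 8) = [0, 1, 4, 9, 2, 5, 6, 7, 3, 8]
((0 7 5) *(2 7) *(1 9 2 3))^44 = (0 1 2 5 3 9 7) = [1, 2, 5, 9, 4, 3, 6, 0, 8, 7]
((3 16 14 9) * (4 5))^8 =[0, 1, 2, 3, 4, 5, 6, 7, 8, 9, 10, 11, 12, 13, 14, 15, 16] =(16)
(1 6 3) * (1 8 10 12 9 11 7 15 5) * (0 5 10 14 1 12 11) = [5, 6, 2, 8, 4, 12, 3, 15, 14, 0, 11, 7, 9, 13, 1, 10] = (0 5 12 9)(1 6 3 8 14)(7 15 10 11)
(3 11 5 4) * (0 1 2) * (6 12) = (0 1 2)(3 11 5 4)(6 12) = [1, 2, 0, 11, 3, 4, 12, 7, 8, 9, 10, 5, 6]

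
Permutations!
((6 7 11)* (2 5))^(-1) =(2 5)(6 11 7) =[0, 1, 5, 3, 4, 2, 11, 6, 8, 9, 10, 7]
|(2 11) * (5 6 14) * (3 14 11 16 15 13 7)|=10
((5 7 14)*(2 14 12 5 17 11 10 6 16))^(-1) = (2 16 6 10 11 17 14)(5 12 7) = [0, 1, 16, 3, 4, 12, 10, 5, 8, 9, 11, 17, 7, 13, 2, 15, 6, 14]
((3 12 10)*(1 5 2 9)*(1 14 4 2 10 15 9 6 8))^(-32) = (1 12 4)(2 5 15)(3 14 8)(6 10 9) = [0, 12, 5, 14, 1, 15, 10, 7, 3, 6, 9, 11, 4, 13, 8, 2]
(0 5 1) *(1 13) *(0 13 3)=(0 5 3)(1 13)=[5, 13, 2, 0, 4, 3, 6, 7, 8, 9, 10, 11, 12, 1]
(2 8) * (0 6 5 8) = [6, 1, 0, 3, 4, 8, 5, 7, 2] = (0 6 5 8 2)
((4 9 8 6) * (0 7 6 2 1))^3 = (0 4 2 7 9 1 6 8) = [4, 6, 7, 3, 2, 5, 8, 9, 0, 1]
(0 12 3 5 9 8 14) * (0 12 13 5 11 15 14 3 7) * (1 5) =(0 13 1 5 9 8 3 11 15 14 12 7) =[13, 5, 2, 11, 4, 9, 6, 0, 3, 8, 10, 15, 7, 1, 12, 14]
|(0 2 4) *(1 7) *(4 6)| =|(0 2 6 4)(1 7)| =4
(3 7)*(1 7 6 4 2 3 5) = (1 7 5)(2 3 6 4) = [0, 7, 3, 6, 2, 1, 4, 5]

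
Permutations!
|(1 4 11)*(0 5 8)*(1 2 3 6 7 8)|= |(0 5 1 4 11 2 3 6 7 8)|= 10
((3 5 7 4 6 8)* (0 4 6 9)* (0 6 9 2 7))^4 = (0 9 5 7 3 2 8 4 6) = [9, 1, 8, 2, 6, 7, 0, 3, 4, 5]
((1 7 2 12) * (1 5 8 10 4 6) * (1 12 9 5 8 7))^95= [0, 1, 7, 3, 4, 9, 6, 5, 8, 2, 10, 11, 12]= (12)(2 7 5 9)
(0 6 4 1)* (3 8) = [6, 0, 2, 8, 1, 5, 4, 7, 3] = (0 6 4 1)(3 8)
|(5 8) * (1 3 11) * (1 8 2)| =|(1 3 11 8 5 2)| =6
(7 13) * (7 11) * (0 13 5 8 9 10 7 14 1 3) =(0 13 11 14 1 3)(5 8 9 10 7) =[13, 3, 2, 0, 4, 8, 6, 5, 9, 10, 7, 14, 12, 11, 1]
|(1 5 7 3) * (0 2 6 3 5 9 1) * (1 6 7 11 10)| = 10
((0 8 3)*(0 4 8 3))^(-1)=(0 8 4 3)=[8, 1, 2, 0, 3, 5, 6, 7, 4]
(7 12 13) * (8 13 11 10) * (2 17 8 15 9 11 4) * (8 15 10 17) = (2 8 13 7 12 4)(9 11 17 15) = [0, 1, 8, 3, 2, 5, 6, 12, 13, 11, 10, 17, 4, 7, 14, 9, 16, 15]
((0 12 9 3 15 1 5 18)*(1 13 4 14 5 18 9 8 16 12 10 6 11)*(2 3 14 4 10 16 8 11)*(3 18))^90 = (0 15)(1 2)(3 18)(6 11)(10 12)(13 16) = [15, 2, 1, 18, 4, 5, 11, 7, 8, 9, 12, 6, 10, 16, 14, 0, 13, 17, 3]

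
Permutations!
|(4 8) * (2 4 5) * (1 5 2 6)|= 3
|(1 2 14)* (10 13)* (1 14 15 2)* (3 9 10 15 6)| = |(2 6 3 9 10 13 15)| = 7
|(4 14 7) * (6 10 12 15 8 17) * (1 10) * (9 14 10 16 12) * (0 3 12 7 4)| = |(0 3 12 15 8 17 6 1 16 7)(4 10 9 14)| = 20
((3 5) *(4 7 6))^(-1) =[0, 1, 2, 5, 6, 3, 7, 4] =(3 5)(4 6 7)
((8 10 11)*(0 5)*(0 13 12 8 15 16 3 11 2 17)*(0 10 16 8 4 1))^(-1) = (0 1 4 12 13 5)(2 10 17)(3 16 8 15 11) = [1, 4, 10, 16, 12, 0, 6, 7, 15, 9, 17, 3, 13, 5, 14, 11, 8, 2]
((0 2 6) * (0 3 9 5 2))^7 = (2 3 5 6 9) = [0, 1, 3, 5, 4, 6, 9, 7, 8, 2]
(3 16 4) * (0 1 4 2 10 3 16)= [1, 4, 10, 0, 16, 5, 6, 7, 8, 9, 3, 11, 12, 13, 14, 15, 2]= (0 1 4 16 2 10 3)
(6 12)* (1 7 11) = (1 7 11)(6 12) = [0, 7, 2, 3, 4, 5, 12, 11, 8, 9, 10, 1, 6]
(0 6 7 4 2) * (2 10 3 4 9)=(0 6 7 9 2)(3 4 10)=[6, 1, 0, 4, 10, 5, 7, 9, 8, 2, 3]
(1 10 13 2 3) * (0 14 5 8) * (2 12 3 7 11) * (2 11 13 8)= (0 14 5 2 7 13 12 3 1 10 8)= [14, 10, 7, 1, 4, 2, 6, 13, 0, 9, 8, 11, 3, 12, 5]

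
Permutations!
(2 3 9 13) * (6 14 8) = (2 3 9 13)(6 14 8) = [0, 1, 3, 9, 4, 5, 14, 7, 6, 13, 10, 11, 12, 2, 8]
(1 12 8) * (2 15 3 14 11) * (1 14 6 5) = (1 12 8 14 11 2 15 3 6 5) = [0, 12, 15, 6, 4, 1, 5, 7, 14, 9, 10, 2, 8, 13, 11, 3]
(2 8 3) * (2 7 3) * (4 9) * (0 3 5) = (0 3 7 5)(2 8)(4 9) = [3, 1, 8, 7, 9, 0, 6, 5, 2, 4]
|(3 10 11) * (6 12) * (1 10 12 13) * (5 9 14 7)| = 28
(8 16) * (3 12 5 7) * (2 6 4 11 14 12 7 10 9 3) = (2 6 4 11 14 12 5 10 9 3 7)(8 16) = [0, 1, 6, 7, 11, 10, 4, 2, 16, 3, 9, 14, 5, 13, 12, 15, 8]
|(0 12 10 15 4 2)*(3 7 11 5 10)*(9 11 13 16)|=|(0 12 3 7 13 16 9 11 5 10 15 4 2)|=13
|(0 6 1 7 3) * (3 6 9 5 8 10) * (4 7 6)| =6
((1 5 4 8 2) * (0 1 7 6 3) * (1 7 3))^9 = [0, 1, 2, 3, 4, 5, 6, 7, 8] = (8)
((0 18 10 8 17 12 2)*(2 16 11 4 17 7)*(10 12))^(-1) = [2, 1, 7, 3, 11, 5, 6, 8, 10, 9, 17, 16, 18, 13, 14, 15, 12, 4, 0] = (0 2 7 8 10 17 4 11 16 12 18)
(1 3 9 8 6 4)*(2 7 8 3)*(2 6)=(1 6 4)(2 7 8)(3 9)=[0, 6, 7, 9, 1, 5, 4, 8, 2, 3]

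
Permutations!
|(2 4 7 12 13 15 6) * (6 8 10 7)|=|(2 4 6)(7 12 13 15 8 10)|=6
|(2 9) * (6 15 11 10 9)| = |(2 6 15 11 10 9)| = 6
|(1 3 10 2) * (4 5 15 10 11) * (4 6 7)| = |(1 3 11 6 7 4 5 15 10 2)| = 10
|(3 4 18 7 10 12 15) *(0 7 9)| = |(0 7 10 12 15 3 4 18 9)| = 9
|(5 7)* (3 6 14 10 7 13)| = |(3 6 14 10 7 5 13)| = 7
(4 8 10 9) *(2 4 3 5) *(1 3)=(1 3 5 2 4 8 10 9)=[0, 3, 4, 5, 8, 2, 6, 7, 10, 1, 9]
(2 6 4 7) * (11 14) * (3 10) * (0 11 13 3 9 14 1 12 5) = (0 11 1 12 5)(2 6 4 7)(3 10 9 14 13) = [11, 12, 6, 10, 7, 0, 4, 2, 8, 14, 9, 1, 5, 3, 13]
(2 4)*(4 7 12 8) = (2 7 12 8 4) = [0, 1, 7, 3, 2, 5, 6, 12, 4, 9, 10, 11, 8]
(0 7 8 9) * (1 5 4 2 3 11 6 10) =[7, 5, 3, 11, 2, 4, 10, 8, 9, 0, 1, 6] =(0 7 8 9)(1 5 4 2 3 11 6 10)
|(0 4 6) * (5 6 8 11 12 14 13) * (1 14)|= 10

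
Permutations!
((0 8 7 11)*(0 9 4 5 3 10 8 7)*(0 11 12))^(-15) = (12)(3 5 4 9 11 8 10) = [0, 1, 2, 5, 9, 4, 6, 7, 10, 11, 3, 8, 12]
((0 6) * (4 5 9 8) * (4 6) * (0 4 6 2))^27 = (0 2 8 9 5 4 6) = [2, 1, 8, 3, 6, 4, 0, 7, 9, 5]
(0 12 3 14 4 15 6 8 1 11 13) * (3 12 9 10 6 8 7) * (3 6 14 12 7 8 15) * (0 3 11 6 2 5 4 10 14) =(15)(0 9 14 10)(1 6 8)(2 5 4 11 13 3 12 7) =[9, 6, 5, 12, 11, 4, 8, 2, 1, 14, 0, 13, 7, 3, 10, 15]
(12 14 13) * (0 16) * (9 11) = (0 16)(9 11)(12 14 13) = [16, 1, 2, 3, 4, 5, 6, 7, 8, 11, 10, 9, 14, 12, 13, 15, 0]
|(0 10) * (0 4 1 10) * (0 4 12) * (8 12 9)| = |(0 4 1 10 9 8 12)| = 7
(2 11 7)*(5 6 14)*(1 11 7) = (1 11)(2 7)(5 6 14) = [0, 11, 7, 3, 4, 6, 14, 2, 8, 9, 10, 1, 12, 13, 5]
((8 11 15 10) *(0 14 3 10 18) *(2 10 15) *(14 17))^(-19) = (0 18 15 3 14 17)(2 10 8 11) = [18, 1, 10, 14, 4, 5, 6, 7, 11, 9, 8, 2, 12, 13, 17, 3, 16, 0, 15]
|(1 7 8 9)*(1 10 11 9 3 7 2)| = 6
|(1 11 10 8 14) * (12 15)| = |(1 11 10 8 14)(12 15)| = 10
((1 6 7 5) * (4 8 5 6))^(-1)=(1 5 8 4)(6 7)=[0, 5, 2, 3, 1, 8, 7, 6, 4]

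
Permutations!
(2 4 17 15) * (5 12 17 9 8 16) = [0, 1, 4, 3, 9, 12, 6, 7, 16, 8, 10, 11, 17, 13, 14, 2, 5, 15] = (2 4 9 8 16 5 12 17 15)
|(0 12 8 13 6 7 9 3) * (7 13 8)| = 10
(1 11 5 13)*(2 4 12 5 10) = [0, 11, 4, 3, 12, 13, 6, 7, 8, 9, 2, 10, 5, 1] = (1 11 10 2 4 12 5 13)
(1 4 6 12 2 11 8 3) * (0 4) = (0 4 6 12 2 11 8 3 1) = [4, 0, 11, 1, 6, 5, 12, 7, 3, 9, 10, 8, 2]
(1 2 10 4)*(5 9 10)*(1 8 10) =(1 2 5 9)(4 8 10) =[0, 2, 5, 3, 8, 9, 6, 7, 10, 1, 4]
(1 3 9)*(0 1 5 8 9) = (0 1 3)(5 8 9) = [1, 3, 2, 0, 4, 8, 6, 7, 9, 5]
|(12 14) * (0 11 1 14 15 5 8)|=8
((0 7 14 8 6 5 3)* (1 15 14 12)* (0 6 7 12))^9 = (0 1 14 7 12 15 8) = [1, 14, 2, 3, 4, 5, 6, 12, 0, 9, 10, 11, 15, 13, 7, 8]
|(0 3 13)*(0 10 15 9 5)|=|(0 3 13 10 15 9 5)|=7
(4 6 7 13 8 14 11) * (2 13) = [0, 1, 13, 3, 6, 5, 7, 2, 14, 9, 10, 4, 12, 8, 11] = (2 13 8 14 11 4 6 7)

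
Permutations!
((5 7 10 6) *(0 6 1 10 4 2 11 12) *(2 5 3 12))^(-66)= [3, 1, 2, 0, 4, 5, 12, 7, 8, 9, 10, 11, 6]= (0 3)(6 12)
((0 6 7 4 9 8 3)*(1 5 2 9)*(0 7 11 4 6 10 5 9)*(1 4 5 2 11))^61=(0 10 2)(1 9 8 3 7 6)(5 11)=[10, 9, 0, 7, 4, 11, 1, 6, 3, 8, 2, 5]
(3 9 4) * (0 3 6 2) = (0 3 9 4 6 2) = [3, 1, 0, 9, 6, 5, 2, 7, 8, 4]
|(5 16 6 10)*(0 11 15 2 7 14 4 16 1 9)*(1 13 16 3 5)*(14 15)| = 12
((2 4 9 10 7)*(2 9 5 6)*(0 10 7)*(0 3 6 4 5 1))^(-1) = (0 1 4 5 2 6 3 10)(7 9) = [1, 4, 6, 10, 5, 2, 3, 9, 8, 7, 0]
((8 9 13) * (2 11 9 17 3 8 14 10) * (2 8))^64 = (2 11 9 13 14 10 8 17 3) = [0, 1, 11, 2, 4, 5, 6, 7, 17, 13, 8, 9, 12, 14, 10, 15, 16, 3]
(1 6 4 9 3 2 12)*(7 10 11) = (1 6 4 9 3 2 12)(7 10 11) = [0, 6, 12, 2, 9, 5, 4, 10, 8, 3, 11, 7, 1]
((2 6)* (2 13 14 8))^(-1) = (2 8 14 13 6) = [0, 1, 8, 3, 4, 5, 2, 7, 14, 9, 10, 11, 12, 6, 13]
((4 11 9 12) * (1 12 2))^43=(1 12 4 11 9 2)=[0, 12, 1, 3, 11, 5, 6, 7, 8, 2, 10, 9, 4]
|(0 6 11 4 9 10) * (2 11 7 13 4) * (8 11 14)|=|(0 6 7 13 4 9 10)(2 14 8 11)|=28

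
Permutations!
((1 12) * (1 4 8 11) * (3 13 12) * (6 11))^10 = (1 13 4 6)(3 12 8 11) = [0, 13, 2, 12, 6, 5, 1, 7, 11, 9, 10, 3, 8, 4]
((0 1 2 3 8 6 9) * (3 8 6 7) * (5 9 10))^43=(0 8 6 9 2 3 5 1 7 10)=[8, 7, 3, 5, 4, 1, 9, 10, 6, 2, 0]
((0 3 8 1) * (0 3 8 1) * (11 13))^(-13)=[8, 3, 2, 1, 4, 5, 6, 7, 0, 9, 10, 13, 12, 11]=(0 8)(1 3)(11 13)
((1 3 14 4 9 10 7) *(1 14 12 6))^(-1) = [0, 6, 2, 1, 14, 5, 12, 10, 8, 4, 9, 11, 3, 13, 7] = (1 6 12 3)(4 14 7 10 9)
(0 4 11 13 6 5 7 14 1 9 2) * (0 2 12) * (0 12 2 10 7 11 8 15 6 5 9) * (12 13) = (0 4 8 15 6 9 2 10 7 14 1)(5 11 12 13) = [4, 0, 10, 3, 8, 11, 9, 14, 15, 2, 7, 12, 13, 5, 1, 6]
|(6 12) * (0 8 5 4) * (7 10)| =|(0 8 5 4)(6 12)(7 10)| =4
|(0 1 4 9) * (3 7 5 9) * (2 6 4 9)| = 6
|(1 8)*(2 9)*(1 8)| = |(2 9)| = 2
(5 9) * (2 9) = (2 9 5) = [0, 1, 9, 3, 4, 2, 6, 7, 8, 5]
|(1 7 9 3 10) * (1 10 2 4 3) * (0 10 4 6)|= 6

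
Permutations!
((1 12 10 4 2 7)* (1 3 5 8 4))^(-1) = [0, 10, 4, 7, 8, 3, 6, 2, 5, 9, 12, 11, 1] = (1 10 12)(2 4 8 5 3 7)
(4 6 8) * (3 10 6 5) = [0, 1, 2, 10, 5, 3, 8, 7, 4, 9, 6] = (3 10 6 8 4 5)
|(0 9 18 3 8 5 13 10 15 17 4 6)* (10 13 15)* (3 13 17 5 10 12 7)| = 70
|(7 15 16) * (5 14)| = 6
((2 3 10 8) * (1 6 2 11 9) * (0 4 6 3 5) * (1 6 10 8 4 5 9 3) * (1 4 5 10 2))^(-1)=(0 5 10)(1 6 9 2 4)(3 11 8)=[5, 6, 4, 11, 1, 10, 9, 7, 3, 2, 0, 8]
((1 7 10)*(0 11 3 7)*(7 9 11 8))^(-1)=(0 1 10 7 8)(3 11 9)=[1, 10, 2, 11, 4, 5, 6, 8, 0, 3, 7, 9]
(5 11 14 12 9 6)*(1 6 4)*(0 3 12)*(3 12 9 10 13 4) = (0 12 10 13 4 1 6 5 11 14)(3 9) = [12, 6, 2, 9, 1, 11, 5, 7, 8, 3, 13, 14, 10, 4, 0]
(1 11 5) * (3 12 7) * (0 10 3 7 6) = (0 10 3 12 6)(1 11 5) = [10, 11, 2, 12, 4, 1, 0, 7, 8, 9, 3, 5, 6]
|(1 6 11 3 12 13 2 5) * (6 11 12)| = 8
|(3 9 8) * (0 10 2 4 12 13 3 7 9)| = |(0 10 2 4 12 13 3)(7 9 8)| = 21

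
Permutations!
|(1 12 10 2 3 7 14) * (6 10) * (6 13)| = 9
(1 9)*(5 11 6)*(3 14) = (1 9)(3 14)(5 11 6) = [0, 9, 2, 14, 4, 11, 5, 7, 8, 1, 10, 6, 12, 13, 3]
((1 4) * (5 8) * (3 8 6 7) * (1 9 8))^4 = (1 5)(3 8)(4 6)(7 9) = [0, 5, 2, 8, 6, 1, 4, 9, 3, 7]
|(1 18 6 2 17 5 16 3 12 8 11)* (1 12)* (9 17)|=9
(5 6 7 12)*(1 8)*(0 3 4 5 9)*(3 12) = (0 12 9)(1 8)(3 4 5 6 7) = [12, 8, 2, 4, 5, 6, 7, 3, 1, 0, 10, 11, 9]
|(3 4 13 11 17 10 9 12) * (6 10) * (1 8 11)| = 11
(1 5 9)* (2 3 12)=(1 5 9)(2 3 12)=[0, 5, 3, 12, 4, 9, 6, 7, 8, 1, 10, 11, 2]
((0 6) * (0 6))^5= (6)= [0, 1, 2, 3, 4, 5, 6]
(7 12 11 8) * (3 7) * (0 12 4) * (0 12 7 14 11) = (0 7 4 12)(3 14 11 8) = [7, 1, 2, 14, 12, 5, 6, 4, 3, 9, 10, 8, 0, 13, 11]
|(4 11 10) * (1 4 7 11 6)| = 3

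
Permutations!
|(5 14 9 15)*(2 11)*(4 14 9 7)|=|(2 11)(4 14 7)(5 9 15)|=6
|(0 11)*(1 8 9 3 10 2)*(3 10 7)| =|(0 11)(1 8 9 10 2)(3 7)| =10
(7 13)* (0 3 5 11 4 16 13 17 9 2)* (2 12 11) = (0 3 5 2)(4 16 13 7 17 9 12 11) = [3, 1, 0, 5, 16, 2, 6, 17, 8, 12, 10, 4, 11, 7, 14, 15, 13, 9]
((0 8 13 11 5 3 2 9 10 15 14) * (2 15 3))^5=(0 2 14 5 15 11 3 13 10 8 9)=[2, 1, 14, 13, 4, 15, 6, 7, 9, 0, 8, 3, 12, 10, 5, 11]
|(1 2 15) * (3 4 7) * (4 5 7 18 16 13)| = 12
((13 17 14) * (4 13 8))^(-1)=(4 8 14 17 13)=[0, 1, 2, 3, 8, 5, 6, 7, 14, 9, 10, 11, 12, 4, 17, 15, 16, 13]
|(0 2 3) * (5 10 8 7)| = |(0 2 3)(5 10 8 7)| = 12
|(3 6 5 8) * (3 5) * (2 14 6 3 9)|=|(2 14 6 9)(5 8)|=4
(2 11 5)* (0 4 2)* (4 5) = (0 5)(2 11 4) = [5, 1, 11, 3, 2, 0, 6, 7, 8, 9, 10, 4]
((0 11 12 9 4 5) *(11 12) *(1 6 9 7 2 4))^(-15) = [2, 1, 0, 3, 12, 7, 6, 5, 8, 9, 10, 11, 4] = (0 2)(4 12)(5 7)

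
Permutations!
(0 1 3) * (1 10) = [10, 3, 2, 0, 4, 5, 6, 7, 8, 9, 1] = (0 10 1 3)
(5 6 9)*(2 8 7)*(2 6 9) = (2 8 7 6)(5 9) = [0, 1, 8, 3, 4, 9, 2, 6, 7, 5]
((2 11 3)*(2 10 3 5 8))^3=(2 8 5 11)(3 10)=[0, 1, 8, 10, 4, 11, 6, 7, 5, 9, 3, 2]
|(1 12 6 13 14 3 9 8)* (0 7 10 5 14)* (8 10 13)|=60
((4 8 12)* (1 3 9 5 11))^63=(12)(1 5 3 11 9)=[0, 5, 2, 11, 4, 3, 6, 7, 8, 1, 10, 9, 12]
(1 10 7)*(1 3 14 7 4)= (1 10 4)(3 14 7)= [0, 10, 2, 14, 1, 5, 6, 3, 8, 9, 4, 11, 12, 13, 7]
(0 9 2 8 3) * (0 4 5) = (0 9 2 8 3 4 5) = [9, 1, 8, 4, 5, 0, 6, 7, 3, 2]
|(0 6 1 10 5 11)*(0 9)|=|(0 6 1 10 5 11 9)|=7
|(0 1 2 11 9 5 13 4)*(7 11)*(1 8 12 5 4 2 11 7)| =10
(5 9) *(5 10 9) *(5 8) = (5 8)(9 10) = [0, 1, 2, 3, 4, 8, 6, 7, 5, 10, 9]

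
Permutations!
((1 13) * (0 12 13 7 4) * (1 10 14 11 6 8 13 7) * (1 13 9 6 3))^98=[7, 10, 2, 13, 12, 5, 9, 0, 6, 8, 11, 1, 4, 14, 3]=(0 7)(1 10 11)(3 13 14)(4 12)(6 9 8)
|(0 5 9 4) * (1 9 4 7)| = |(0 5 4)(1 9 7)| = 3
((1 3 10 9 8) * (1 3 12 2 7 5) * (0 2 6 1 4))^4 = (0 4 5 7 2)(1 12 6) = [4, 12, 0, 3, 5, 7, 1, 2, 8, 9, 10, 11, 6]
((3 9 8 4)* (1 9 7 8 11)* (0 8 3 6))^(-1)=(0 6 4 8)(1 11 9)(3 7)=[6, 11, 2, 7, 8, 5, 4, 3, 0, 1, 10, 9]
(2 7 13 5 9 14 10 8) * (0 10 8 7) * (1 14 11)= (0 10 7 13 5 9 11 1 14 8 2)= [10, 14, 0, 3, 4, 9, 6, 13, 2, 11, 7, 1, 12, 5, 8]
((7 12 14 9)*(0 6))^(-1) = [6, 1, 2, 3, 4, 5, 0, 9, 8, 14, 10, 11, 7, 13, 12] = (0 6)(7 9 14 12)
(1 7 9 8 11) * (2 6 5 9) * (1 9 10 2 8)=(1 7 8 11 9)(2 6 5 10)=[0, 7, 6, 3, 4, 10, 5, 8, 11, 1, 2, 9]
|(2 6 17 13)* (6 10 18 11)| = 7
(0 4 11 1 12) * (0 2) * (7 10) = (0 4 11 1 12 2)(7 10) = [4, 12, 0, 3, 11, 5, 6, 10, 8, 9, 7, 1, 2]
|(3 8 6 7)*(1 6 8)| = |(8)(1 6 7 3)| = 4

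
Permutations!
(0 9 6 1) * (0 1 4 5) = (0 9 6 4 5) = [9, 1, 2, 3, 5, 0, 4, 7, 8, 6]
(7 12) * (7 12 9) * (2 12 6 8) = [0, 1, 12, 3, 4, 5, 8, 9, 2, 7, 10, 11, 6] = (2 12 6 8)(7 9)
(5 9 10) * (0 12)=(0 12)(5 9 10)=[12, 1, 2, 3, 4, 9, 6, 7, 8, 10, 5, 11, 0]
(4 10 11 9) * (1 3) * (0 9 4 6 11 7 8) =(0 9 6 11 4 10 7 8)(1 3) =[9, 3, 2, 1, 10, 5, 11, 8, 0, 6, 7, 4]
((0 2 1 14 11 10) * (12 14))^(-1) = (0 10 11 14 12 1 2) = [10, 2, 0, 3, 4, 5, 6, 7, 8, 9, 11, 14, 1, 13, 12]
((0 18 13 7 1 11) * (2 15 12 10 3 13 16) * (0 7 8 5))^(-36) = (0 13 12 16 5 3 15 18 8 10 2) = [13, 1, 0, 15, 4, 3, 6, 7, 10, 9, 2, 11, 16, 12, 14, 18, 5, 17, 8]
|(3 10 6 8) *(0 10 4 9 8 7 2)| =20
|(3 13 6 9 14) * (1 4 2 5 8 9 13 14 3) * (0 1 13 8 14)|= |(0 1 4 2 5 14 13 6 8 9 3)|= 11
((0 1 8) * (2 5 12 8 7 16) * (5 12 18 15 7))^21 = [1, 5, 12, 3, 4, 18, 6, 16, 0, 9, 10, 11, 8, 13, 14, 7, 2, 17, 15] = (0 1 5 18 15 7 16 2 12 8)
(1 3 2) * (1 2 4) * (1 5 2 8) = (1 3 4 5 2 8) = [0, 3, 8, 4, 5, 2, 6, 7, 1]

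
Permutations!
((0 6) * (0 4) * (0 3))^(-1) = (0 3 4 6) = [3, 1, 2, 4, 6, 5, 0]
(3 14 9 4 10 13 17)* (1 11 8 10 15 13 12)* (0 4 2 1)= (0 4 15 13 17 3 14 9 2 1 11 8 10 12)= [4, 11, 1, 14, 15, 5, 6, 7, 10, 2, 12, 8, 0, 17, 9, 13, 16, 3]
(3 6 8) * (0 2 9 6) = [2, 1, 9, 0, 4, 5, 8, 7, 3, 6] = (0 2 9 6 8 3)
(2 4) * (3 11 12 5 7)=(2 4)(3 11 12 5 7)=[0, 1, 4, 11, 2, 7, 6, 3, 8, 9, 10, 12, 5]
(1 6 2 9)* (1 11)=(1 6 2 9 11)=[0, 6, 9, 3, 4, 5, 2, 7, 8, 11, 10, 1]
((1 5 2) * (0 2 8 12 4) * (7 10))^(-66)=(0 8 2 12 1 4 5)=[8, 4, 12, 3, 5, 0, 6, 7, 2, 9, 10, 11, 1]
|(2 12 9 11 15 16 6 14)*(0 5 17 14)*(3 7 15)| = |(0 5 17 14 2 12 9 11 3 7 15 16 6)| = 13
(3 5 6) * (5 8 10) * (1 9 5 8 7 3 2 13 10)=(1 9 5 6 2 13 10 8)(3 7)=[0, 9, 13, 7, 4, 6, 2, 3, 1, 5, 8, 11, 12, 10]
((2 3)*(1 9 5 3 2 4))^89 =(1 4 3 5 9) =[0, 4, 2, 5, 3, 9, 6, 7, 8, 1]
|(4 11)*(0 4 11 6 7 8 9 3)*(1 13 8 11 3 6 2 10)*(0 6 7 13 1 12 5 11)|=|(0 4 2 10 12 5 11 3 6 13 8 9 7)|=13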